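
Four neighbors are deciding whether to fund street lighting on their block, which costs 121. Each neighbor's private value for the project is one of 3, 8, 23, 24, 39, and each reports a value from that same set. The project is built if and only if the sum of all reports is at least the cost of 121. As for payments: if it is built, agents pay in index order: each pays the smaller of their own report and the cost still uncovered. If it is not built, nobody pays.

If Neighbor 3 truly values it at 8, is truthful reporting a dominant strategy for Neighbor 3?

Check each profile of the others' reports and compare truth against every alternative report.
Others report (3, 3, 3): truth gives 0, best alternative gives 0.
Others report (3, 3, 8): truth gives 0, best alternative gives 0.
Others report (3, 3, 23): truth gives 0, best alternative gives 0.
Others report (3, 3, 24): truth gives 0, best alternative gives 0.
Others report (3, 3, 39): truth gives 0, best alternative gives 0.
Others report (3, 8, 3): truth gives 0, best alternative gives 0.
(Remaining 119 profiles checked similarly; truth is weakly best in each.)
In every case the truthful report is at least as good as any alternative, so it is a dominant strategy.

Yes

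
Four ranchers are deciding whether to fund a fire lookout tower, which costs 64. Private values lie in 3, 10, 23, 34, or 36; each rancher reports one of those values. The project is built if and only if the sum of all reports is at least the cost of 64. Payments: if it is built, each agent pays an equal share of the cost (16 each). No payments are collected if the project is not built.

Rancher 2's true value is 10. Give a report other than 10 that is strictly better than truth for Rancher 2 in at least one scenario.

3

Suppose Rancher 1 reports 3, Rancher 3 reports 23 and Rancher 4 reports 34.
Report 10: project built, pays 16, utility 10 - 16 = -6.
Report 3: project not built, utility 0.
So reporting 3 beats truth here (0 > -6).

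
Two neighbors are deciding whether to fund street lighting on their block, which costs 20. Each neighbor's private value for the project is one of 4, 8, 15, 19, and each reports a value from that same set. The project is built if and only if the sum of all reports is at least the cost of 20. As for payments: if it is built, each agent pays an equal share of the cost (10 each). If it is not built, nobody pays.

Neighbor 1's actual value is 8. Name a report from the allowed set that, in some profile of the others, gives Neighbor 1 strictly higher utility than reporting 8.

4

Suppose Neighbor 2 reports 15.
Report 8: project built, pays 10, utility 8 - 10 = -2.
Report 4: project not built, utility 0.
So reporting 4 beats truth here (0 > -2).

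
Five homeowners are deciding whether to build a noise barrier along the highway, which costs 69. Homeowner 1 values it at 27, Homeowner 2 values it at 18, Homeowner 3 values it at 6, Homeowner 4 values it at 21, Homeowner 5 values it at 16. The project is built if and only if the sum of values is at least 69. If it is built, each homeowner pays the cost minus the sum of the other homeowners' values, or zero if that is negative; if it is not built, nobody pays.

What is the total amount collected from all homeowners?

Total value 88 ≥ cost 69, so it is built.
Homeowner 1: others sum to 61; max(0, 69 - 61) = 8.
Homeowner 2: others sum to 70; max(0, 69 - 70) = 0.
Homeowner 3: others sum to 82; max(0, 69 - 82) = 0.
Homeowner 4: others sum to 67; max(0, 69 - 67) = 2.
Homeowner 5: others sum to 72; max(0, 69 - 72) = 0.
Total collected = 8 + 0 + 0 + 2 + 0 = 10.

10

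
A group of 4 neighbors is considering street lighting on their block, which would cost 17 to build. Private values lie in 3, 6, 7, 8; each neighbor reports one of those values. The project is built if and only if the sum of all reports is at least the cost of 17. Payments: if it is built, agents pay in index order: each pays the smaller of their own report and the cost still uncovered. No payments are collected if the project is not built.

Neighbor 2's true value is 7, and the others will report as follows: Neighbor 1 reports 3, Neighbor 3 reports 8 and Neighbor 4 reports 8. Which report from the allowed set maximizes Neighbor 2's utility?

3

Report 3: project built, pays 3, utility 7 - 3 = 4.
Report 6: project built, pays 6, utility 7 - 6 = 1.
Report 7: project built, pays 7, utility 7 - 7 = 0.
Report 8: project built, pays 8, utility 7 - 8 = -1.
The best choice is 3 with utility 4.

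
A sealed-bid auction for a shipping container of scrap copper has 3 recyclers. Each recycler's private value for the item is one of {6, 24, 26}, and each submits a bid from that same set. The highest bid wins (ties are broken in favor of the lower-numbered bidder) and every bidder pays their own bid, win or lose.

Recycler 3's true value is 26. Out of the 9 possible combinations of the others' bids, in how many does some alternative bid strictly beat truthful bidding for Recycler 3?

Others bid (6, 6): truth gives 0; bid 24 gives 2 > 0. Violating.
Others bid (6, 26): truth gives -26; bid 6 gives -6 > -26. Violating.
Others bid (24, 26): truth gives -26; bid 6 gives -6 > -26. Violating.
Others bid (26, 6): truth gives -26; bid 6 gives -6 > -26. Violating.
Others bid (6, 24): truth gives 0; no alternative beats it.
Others bid (24, 6): truth gives 0; no alternative beats it.
(Checking all 9 profiles: 6 have a profitable deviation, 3 do not.)

6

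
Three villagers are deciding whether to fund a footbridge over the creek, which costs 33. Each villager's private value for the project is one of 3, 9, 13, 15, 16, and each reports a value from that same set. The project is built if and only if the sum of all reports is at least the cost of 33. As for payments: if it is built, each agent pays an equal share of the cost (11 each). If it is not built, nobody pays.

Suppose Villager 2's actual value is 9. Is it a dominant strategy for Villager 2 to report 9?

Consider the case where Villager 1 reports 9 and Villager 3 reports 15.
Truthful report 9: project built, pays 11, utility 9 - 11 = -2.
Report 3 instead: project not built, utility 0.
Since 0 > -2, reporting 3 is strictly better here, so truthful reporting is not dominant.

No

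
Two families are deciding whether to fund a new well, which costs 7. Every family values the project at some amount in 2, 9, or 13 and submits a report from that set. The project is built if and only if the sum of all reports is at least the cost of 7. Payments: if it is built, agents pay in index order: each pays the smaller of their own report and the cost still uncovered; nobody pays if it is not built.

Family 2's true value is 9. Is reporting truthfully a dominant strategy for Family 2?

Yes

Check each profile of the others' reports and compare truth against every alternative report.
Others report (9): truth gives 9, best alternative gives 9.
Others report (13): truth gives 9, best alternative gives 9.
Others report (2): truth gives 4, best alternative gives 4.
In every case the truthful report is at least as good as any alternative, so it is a dominant strategy.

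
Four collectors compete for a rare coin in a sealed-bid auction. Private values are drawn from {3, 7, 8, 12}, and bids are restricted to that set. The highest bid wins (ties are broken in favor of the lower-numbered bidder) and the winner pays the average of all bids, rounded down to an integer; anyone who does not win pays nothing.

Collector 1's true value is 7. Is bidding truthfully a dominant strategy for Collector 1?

Consider the case where Collector 2 bids 3, Collector 3 bids 3 and Collector 4 bids 3.
Truthful bid 7: wins, pays 4, utility 7 - 4 = 3.
Bid 3 instead: wins, pays 3, utility 7 - 3 = 4.
Since 4 > 3, bidding 3 is strictly better here, so truthful bidding is not dominant.

No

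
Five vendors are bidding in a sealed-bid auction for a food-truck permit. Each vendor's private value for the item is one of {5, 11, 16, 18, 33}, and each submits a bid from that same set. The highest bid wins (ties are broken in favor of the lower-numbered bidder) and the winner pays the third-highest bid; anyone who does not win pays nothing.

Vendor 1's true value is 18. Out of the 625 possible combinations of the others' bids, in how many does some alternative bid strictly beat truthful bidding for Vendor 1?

108

Others bid (5, 5, 5, 33): truth gives 0; bid 33 gives 13 > 0. Violating.
Others bid (5, 5, 11, 33): truth gives 0; bid 33 gives 7 > 0. Violating.
Others bid (5, 5, 16, 33): truth gives 0; bid 33 gives 2 > 0. Violating.
Others bid (5, 5, 33, 5): truth gives 0; bid 33 gives 13 > 0. Violating.
Others bid (5, 5, 5, 5): truth gives 13; no alternative beats it.
Others bid (5, 5, 5, 11): truth gives 13; no alternative beats it.
(Checking all 625 profiles: 108 have a profitable deviation, 517 do not.)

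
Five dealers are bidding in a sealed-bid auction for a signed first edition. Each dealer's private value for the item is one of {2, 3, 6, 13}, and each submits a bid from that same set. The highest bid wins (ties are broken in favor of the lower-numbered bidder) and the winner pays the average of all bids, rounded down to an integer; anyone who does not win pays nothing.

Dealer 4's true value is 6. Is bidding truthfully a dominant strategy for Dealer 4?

Consider the case where Dealer 1 bids 2, Dealer 2 bids 2, Dealer 3 bids 2 and Dealer 5 bids 3.
Truthful bid 6: wins, pays 3, utility 6 - 3 = 3.
Bid 3 instead: wins, pays 2, utility 6 - 2 = 4.
Since 4 > 3, bidding 3 is strictly better here, so truthful bidding is not dominant.

No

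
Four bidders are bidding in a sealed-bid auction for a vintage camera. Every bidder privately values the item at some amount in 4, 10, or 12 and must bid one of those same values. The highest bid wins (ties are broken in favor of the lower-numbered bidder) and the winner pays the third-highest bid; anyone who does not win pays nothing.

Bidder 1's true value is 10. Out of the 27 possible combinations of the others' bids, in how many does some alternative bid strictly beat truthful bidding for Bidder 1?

Others bid (4, 4, 12): truth gives 0; bid 12 gives 6 > 0. Violating.
Others bid (4, 12, 4): truth gives 0; bid 12 gives 6 > 0. Violating.
Others bid (12, 4, 4): truth gives 0; bid 12 gives 6 > 0. Violating.
Others bid (4, 4, 4): truth gives 6; no alternative beats it.
Others bid (4, 4, 10): truth gives 6; no alternative beats it.
(Checking all 27 profiles: 3 have a profitable deviation, 24 do not.)

3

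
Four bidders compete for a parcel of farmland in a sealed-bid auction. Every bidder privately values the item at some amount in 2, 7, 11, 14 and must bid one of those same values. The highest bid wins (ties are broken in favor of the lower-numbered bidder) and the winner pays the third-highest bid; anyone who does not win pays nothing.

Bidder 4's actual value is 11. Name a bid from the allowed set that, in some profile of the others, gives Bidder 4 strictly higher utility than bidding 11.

Suppose Bidder 1 bids 2, Bidder 2 bids 2 and Bidder 3 bids 11.
Bid 11: loses, pays 0, utility 0.
Bid 14: wins, pays 2, utility 11 - 2 = 9.
So bidding 14 beats truth here (9 > 0).

14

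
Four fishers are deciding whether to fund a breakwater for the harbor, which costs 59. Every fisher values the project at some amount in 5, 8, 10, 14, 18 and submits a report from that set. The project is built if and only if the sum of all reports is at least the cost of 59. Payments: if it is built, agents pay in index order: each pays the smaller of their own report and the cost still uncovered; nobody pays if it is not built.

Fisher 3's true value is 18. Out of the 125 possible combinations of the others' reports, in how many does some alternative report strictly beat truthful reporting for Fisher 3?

Others report (10, 18, 18): truth gives 0; report 14 gives 4 > 0. Violating.
Others report (14, 14, 18): truth gives 0; report 14 gives 4 > 0. Violating.
Others report (14, 18, 14): truth gives 0; report 14 gives 4 > 0. Violating.
Others report (14, 18, 18): truth gives 0; report 10 gives 8 > 0. Violating.
Others report (5, 5, 5): truth gives 0; no alternative beats it.
Others report (5, 5, 8): truth gives 0; no alternative beats it.
(Checking all 125 profiles: 10 have a profitable deviation, 115 do not.)

10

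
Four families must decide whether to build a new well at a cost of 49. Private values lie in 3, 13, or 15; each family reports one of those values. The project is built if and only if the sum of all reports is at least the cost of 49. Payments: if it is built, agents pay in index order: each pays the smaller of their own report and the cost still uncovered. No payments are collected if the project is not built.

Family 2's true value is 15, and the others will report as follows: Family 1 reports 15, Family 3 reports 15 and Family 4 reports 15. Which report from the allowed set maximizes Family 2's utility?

Report 3: project not built, utility 0.
Report 13: project built, pays 13, utility 15 - 13 = 2.
Report 15: project built, pays 15, utility 15 - 15 = 0.
The best choice is 13 with utility 2.

13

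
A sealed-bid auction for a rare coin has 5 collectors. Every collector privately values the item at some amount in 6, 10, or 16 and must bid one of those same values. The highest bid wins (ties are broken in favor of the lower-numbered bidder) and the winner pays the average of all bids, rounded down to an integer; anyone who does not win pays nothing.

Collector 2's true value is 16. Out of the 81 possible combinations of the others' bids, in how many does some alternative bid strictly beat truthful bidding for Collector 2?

8

Others bid (6, 6, 6, 6): truth gives 8; bid 10 gives 10 > 8. Violating.
Others bid (6, 6, 6, 10): truth gives 8; bid 10 gives 9 > 8. Violating.
Others bid (6, 6, 10, 6): truth gives 8; bid 10 gives 9 > 8. Violating.
Others bid (6, 6, 10, 10): truth gives 7; bid 10 gives 8 > 7. Violating.
Others bid (6, 6, 6, 16): truth gives 6; no alternative beats it.
Others bid (6, 6, 10, 16): truth gives 6; no alternative beats it.
(Checking all 81 profiles: 8 have a profitable deviation, 73 do not.)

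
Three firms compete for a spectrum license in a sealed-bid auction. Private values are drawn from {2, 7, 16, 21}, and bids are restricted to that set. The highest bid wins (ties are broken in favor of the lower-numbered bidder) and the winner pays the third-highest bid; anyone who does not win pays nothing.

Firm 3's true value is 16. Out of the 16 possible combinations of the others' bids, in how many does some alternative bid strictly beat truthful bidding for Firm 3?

4

Others bid (2, 16): truth gives 0; bid 21 gives 14 > 0. Violating.
Others bid (7, 16): truth gives 0; bid 21 gives 9 > 0. Violating.
Others bid (16, 2): truth gives 0; bid 21 gives 14 > 0. Violating.
Others bid (16, 7): truth gives 0; bid 21 gives 9 > 0. Violating.
Others bid (2, 2): truth gives 14; no alternative beats it.
Others bid (2, 7): truth gives 14; no alternative beats it.
(Checking all 16 profiles: 4 have a profitable deviation, 12 do not.)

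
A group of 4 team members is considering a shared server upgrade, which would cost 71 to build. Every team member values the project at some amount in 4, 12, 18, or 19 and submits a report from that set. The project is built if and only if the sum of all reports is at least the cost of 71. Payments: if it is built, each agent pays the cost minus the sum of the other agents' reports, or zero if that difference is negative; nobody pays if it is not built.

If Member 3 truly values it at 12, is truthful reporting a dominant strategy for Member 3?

Yes

Check each profile of the others' reports and compare truth against every alternative report.
Others report (4, 4, 4): truth gives 0, best alternative gives 0.
Others report (4, 4, 12): truth gives 0, best alternative gives 0.
Others report (4, 4, 18): truth gives 0, best alternative gives 0.
Others report (4, 4, 19): truth gives 0, best alternative gives 0.
Others report (4, 12, 4): truth gives 0, best alternative gives 0.
Others report (4, 12, 12): truth gives 0, best alternative gives 0.
(Remaining 58 profiles checked similarly; truth is weakly best in each.)
In every case the truthful report is at least as good as any alternative, so it is a dominant strategy.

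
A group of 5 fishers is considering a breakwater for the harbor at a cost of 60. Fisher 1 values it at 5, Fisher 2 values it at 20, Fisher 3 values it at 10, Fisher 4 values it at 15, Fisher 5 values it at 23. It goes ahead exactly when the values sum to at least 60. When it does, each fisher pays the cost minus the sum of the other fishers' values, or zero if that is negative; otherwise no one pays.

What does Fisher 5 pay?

Total value 73 ≥ cost 60, so the project is built.
The other fishers' values sum to 50.
Cost minus that sum is 60 - 50 = 10.

10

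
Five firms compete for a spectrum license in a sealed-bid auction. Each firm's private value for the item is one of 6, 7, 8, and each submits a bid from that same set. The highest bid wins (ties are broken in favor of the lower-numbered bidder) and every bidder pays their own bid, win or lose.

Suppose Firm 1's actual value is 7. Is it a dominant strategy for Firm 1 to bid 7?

Consider the case where Firm 2 bids 6, Firm 3 bids 6, Firm 4 bids 6 and Firm 5 bids 6.
Truthful bid 7: wins, pays 7, utility 7 - 7 = 0.
Bid 6 instead: wins, pays 6, utility 7 - 6 = 1.
Since 1 > 0, bidding 6 is strictly better here, so truthful bidding is not dominant.

No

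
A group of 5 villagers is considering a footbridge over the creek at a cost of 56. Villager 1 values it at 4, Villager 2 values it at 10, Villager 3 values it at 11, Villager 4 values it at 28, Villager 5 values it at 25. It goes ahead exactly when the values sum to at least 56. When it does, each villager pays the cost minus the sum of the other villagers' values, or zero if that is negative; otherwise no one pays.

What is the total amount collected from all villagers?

Total value 78 ≥ cost 56, so it is built.
Villager 1: others sum to 74; max(0, 56 - 74) = 0.
Villager 2: others sum to 68; max(0, 56 - 68) = 0.
Villager 3: others sum to 67; max(0, 56 - 67) = 0.
Villager 4: others sum to 50; max(0, 56 - 50) = 6.
Villager 5: others sum to 53; max(0, 56 - 53) = 3.
Total collected = 0 + 0 + 0 + 6 + 3 = 9.

9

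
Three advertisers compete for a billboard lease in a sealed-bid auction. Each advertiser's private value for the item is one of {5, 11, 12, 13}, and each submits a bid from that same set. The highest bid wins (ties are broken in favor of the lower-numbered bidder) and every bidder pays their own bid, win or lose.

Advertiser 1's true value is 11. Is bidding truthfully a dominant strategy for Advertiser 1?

No

Consider the case where Advertiser 2 bids 5 and Advertiser 3 bids 5.
Truthful bid 11: wins, pays 11, utility 11 - 11 = 0.
Bid 5 instead: wins, pays 5, utility 11 - 5 = 6.
Since 6 > 0, bidding 5 is strictly better here, so truthful bidding is not dominant.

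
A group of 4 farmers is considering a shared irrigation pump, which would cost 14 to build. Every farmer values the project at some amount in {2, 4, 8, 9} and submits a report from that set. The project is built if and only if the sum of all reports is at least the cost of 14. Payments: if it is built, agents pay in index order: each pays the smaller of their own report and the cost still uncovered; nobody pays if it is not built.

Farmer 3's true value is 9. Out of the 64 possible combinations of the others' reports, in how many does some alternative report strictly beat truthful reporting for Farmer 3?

30

Others report (2, 2, 2): truth gives 0; report 8 gives 1 > 0. Violating.
Others report (2, 2, 4): truth gives 0; report 8 gives 1 > 0. Violating.
Others report (2, 2, 8): truth gives 0; report 2 gives 7 > 0. Violating.
Others report (2, 2, 9): truth gives 0; report 2 gives 7 > 0. Violating.
Others report (2, 4, 2): truth gives 1; no alternative beats it.
Others report (4, 2, 2): truth gives 1; no alternative beats it.
(Checking all 64 profiles: 30 have a profitable deviation, 34 do not.)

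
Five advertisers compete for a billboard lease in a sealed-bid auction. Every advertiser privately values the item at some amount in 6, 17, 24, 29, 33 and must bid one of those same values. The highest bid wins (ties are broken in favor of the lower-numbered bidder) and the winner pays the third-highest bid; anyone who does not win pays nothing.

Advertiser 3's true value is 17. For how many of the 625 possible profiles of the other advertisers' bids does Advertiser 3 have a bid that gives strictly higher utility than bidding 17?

Others bid (6, 6, 6, 24): truth gives 0; bid 24 gives 11 > 0. Violating.
Others bid (6, 6, 6, 29): truth gives 0; bid 29 gives 11 > 0. Violating.
Others bid (6, 6, 6, 33): truth gives 0; bid 33 gives 11 > 0. Violating.
Others bid (6, 6, 24, 6): truth gives 0; bid 24 gives 11 > 0. Violating.
Others bid (6, 6, 6, 6): truth gives 11; no alternative beats it.
Others bid (6, 6, 6, 17): truth gives 11; no alternative beats it.
(Checking all 625 profiles: 12 have a profitable deviation, 613 do not.)

12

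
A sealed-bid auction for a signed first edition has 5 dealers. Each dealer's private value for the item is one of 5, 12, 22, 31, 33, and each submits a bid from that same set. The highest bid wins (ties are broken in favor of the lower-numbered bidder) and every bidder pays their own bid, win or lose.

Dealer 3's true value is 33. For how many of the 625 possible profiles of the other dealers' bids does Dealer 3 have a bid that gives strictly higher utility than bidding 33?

369

Others bid (5, 5, 5, 5): truth gives 0; bid 12 gives 21 > 0. Violating.
Others bid (5, 5, 5, 12): truth gives 0; bid 12 gives 21 > 0. Violating.
Others bid (5, 5, 5, 22): truth gives 0; bid 22 gives 11 > 0. Violating.
Others bid (5, 5, 5, 31): truth gives 0; bid 31 gives 2 > 0. Violating.
Others bid (5, 5, 5, 33): truth gives 0; no alternative beats it.
Others bid (5, 5, 12, 33): truth gives 0; no alternative beats it.
(Checking all 625 profiles: 369 have a profitable deviation, 256 do not.)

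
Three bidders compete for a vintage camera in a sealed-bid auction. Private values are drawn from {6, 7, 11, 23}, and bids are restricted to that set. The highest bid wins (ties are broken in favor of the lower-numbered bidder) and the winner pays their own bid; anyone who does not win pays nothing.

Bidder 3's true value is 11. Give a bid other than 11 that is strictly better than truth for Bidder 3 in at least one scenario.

7

Suppose Bidder 1 bids 6 and Bidder 2 bids 6.
Bid 11: wins, pays 11, utility 11 - 11 = 0.
Bid 7: wins, pays 7, utility 11 - 7 = 4.
So bidding 7 beats truth here (4 > 0).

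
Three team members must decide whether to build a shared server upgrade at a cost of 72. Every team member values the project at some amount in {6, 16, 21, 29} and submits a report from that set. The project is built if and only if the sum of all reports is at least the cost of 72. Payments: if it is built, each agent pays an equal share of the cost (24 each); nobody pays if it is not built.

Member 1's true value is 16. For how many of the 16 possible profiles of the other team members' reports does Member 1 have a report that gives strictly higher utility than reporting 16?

1

Others report (29, 29): truth gives -8; report 6 gives 0 > -8. Violating.
Others report (6, 6): truth gives 0; no alternative beats it.
Others report (6, 16): truth gives 0; no alternative beats it.
(Checking all 16 profiles: 1 has a profitable deviation, 15 do not.)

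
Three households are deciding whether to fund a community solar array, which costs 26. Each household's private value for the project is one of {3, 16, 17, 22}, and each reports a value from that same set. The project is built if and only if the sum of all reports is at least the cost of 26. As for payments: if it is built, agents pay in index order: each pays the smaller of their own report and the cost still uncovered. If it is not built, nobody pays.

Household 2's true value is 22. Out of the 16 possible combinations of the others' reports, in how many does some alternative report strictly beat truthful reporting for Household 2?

Others report (3, 16): truth gives 0; report 16 gives 6 > 0. Violating.
Others report (3, 17): truth gives 0; report 16 gives 6 > 0. Violating.
Others report (3, 22): truth gives 0; report 3 gives 19 > 0. Violating.
Others report (16, 16): truth gives 12; report 3 gives 19 > 12. Violating.
Others report (3, 3): truth gives 0; no alternative beats it.
Others report (16, 3): truth gives 12; no alternative beats it.
(Checking all 16 profiles: 13 have a profitable deviation, 3 do not.)

13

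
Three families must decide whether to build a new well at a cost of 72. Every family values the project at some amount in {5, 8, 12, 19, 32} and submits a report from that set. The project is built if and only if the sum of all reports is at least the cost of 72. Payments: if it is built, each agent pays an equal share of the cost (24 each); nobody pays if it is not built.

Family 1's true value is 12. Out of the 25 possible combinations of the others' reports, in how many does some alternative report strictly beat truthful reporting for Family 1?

Others report (32, 32): truth gives -12; report 5 gives 0 > -12. Violating.
Others report (5, 5): truth gives 0; no alternative beats it.
Others report (5, 8): truth gives 0; no alternative beats it.
(Checking all 25 profiles: 1 has a profitable deviation, 24 do not.)

1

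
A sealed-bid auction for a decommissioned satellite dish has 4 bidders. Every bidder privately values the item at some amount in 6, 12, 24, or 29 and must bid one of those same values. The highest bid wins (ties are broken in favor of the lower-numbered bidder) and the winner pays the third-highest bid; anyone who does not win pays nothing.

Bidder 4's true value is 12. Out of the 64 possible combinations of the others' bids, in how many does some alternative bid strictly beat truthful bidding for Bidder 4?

6

Others bid (6, 6, 12): truth gives 0; bid 24 gives 6 > 0. Violating.
Others bid (6, 6, 24): truth gives 0; bid 29 gives 6 > 0. Violating.
Others bid (6, 12, 6): truth gives 0; bid 24 gives 6 > 0. Violating.
Others bid (6, 24, 6): truth gives 0; bid 29 gives 6 > 0. Violating.
Others bid (6, 6, 6): truth gives 6; no alternative beats it.
Others bid (6, 6, 29): truth gives 0; no alternative beats it.
(Checking all 64 profiles: 6 have a profitable deviation, 58 do not.)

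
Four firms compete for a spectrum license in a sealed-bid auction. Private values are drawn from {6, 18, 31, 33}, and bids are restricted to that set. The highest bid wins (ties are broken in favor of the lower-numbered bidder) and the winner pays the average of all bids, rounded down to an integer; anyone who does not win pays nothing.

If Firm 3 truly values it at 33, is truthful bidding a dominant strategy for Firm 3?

Consider the case where Firm 1 bids 6, Firm 2 bids 6 and Firm 4 bids 6.
Truthful bid 33: wins, pays 12, utility 33 - 12 = 21.
Bid 18 instead: wins, pays 9, utility 33 - 9 = 24.
Since 24 > 21, bidding 18 is strictly better here, so truthful bidding is not dominant.

No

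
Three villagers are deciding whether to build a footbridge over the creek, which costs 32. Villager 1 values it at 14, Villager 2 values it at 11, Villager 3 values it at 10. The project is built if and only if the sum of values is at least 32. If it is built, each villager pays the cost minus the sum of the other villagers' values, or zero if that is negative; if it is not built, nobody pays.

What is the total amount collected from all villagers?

Total value 35 ≥ cost 32, so it is built.
Villager 1: others sum to 21; max(0, 32 - 21) = 11.
Villager 2: others sum to 24; max(0, 32 - 24) = 8.
Villager 3: others sum to 25; max(0, 32 - 25) = 7.
Total collected = 11 + 8 + 7 = 26.

26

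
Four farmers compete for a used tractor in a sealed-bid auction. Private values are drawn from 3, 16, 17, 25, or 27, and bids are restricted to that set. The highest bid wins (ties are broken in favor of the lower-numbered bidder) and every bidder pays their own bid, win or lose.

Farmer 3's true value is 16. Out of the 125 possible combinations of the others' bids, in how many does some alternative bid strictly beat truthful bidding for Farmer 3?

Others bid (3, 3, 17): truth gives -16; bid 17 gives -1 > -16. Violating.
Others bid (3, 3, 25): truth gives -16; bid 3 gives -3 > -16. Violating.
Others bid (3, 3, 27): truth gives -16; bid 3 gives -3 > -16. Violating.
Others bid (3, 16, 3): truth gives -16; bid 17 gives -1 > -16. Violating.
Others bid (3, 3, 3): truth gives 0; no alternative beats it.
Others bid (3, 3, 16): truth gives 0; no alternative beats it.
(Checking all 125 profiles: 123 have a profitable deviation, 2 do not.)

123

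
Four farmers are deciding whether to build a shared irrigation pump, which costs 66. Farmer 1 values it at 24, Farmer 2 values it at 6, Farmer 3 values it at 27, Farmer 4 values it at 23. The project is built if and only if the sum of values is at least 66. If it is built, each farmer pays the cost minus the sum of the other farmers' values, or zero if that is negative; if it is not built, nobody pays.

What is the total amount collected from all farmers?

32

Total value 80 ≥ cost 66, so it is built.
Farmer 1: others sum to 56; max(0, 66 - 56) = 10.
Farmer 2: others sum to 74; max(0, 66 - 74) = 0.
Farmer 3: others sum to 53; max(0, 66 - 53) = 13.
Farmer 4: others sum to 57; max(0, 66 - 57) = 9.
Total collected = 10 + 0 + 13 + 9 = 32.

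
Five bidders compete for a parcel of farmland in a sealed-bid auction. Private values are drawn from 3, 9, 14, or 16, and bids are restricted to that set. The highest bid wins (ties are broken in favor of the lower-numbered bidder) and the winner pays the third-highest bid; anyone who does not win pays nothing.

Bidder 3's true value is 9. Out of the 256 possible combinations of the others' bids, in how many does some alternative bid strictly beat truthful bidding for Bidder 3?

Others bid (3, 3, 3, 14): truth gives 0; bid 14 gives 6 > 0. Violating.
Others bid (3, 3, 3, 16): truth gives 0; bid 16 gives 6 > 0. Violating.
Others bid (3, 3, 14, 3): truth gives 0; bid 14 gives 6 > 0. Violating.
Others bid (3, 3, 16, 3): truth gives 0; bid 16 gives 6 > 0. Violating.
Others bid (3, 3, 3, 3): truth gives 6; no alternative beats it.
Others bid (3, 3, 3, 9): truth gives 6; no alternative beats it.
(Checking all 256 profiles: 8 have a profitable deviation, 248 do not.)

8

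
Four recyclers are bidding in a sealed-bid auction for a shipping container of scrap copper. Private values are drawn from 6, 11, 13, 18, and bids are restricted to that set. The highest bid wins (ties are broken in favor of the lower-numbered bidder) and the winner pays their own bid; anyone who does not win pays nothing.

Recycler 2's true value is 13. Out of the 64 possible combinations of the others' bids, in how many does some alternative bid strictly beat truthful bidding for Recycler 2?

4

Others bid (6, 6, 6): truth gives 0; bid 11 gives 2 > 0. Violating.
Others bid (6, 6, 11): truth gives 0; bid 11 gives 2 > 0. Violating.
Others bid (6, 11, 6): truth gives 0; bid 11 gives 2 > 0. Violating.
Others bid (6, 11, 11): truth gives 0; bid 11 gives 2 > 0. Violating.
Others bid (6, 6, 13): truth gives 0; no alternative beats it.
Others bid (6, 6, 18): truth gives 0; no alternative beats it.
(Checking all 64 profiles: 4 have a profitable deviation, 60 do not.)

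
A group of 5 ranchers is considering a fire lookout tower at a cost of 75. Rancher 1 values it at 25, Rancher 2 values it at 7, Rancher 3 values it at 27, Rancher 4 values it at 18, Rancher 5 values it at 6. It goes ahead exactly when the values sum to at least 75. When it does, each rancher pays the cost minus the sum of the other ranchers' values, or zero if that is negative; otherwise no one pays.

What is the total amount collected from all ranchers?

Total value 83 ≥ cost 75, so it is built.
Rancher 1: others sum to 58; max(0, 75 - 58) = 17.
Rancher 2: others sum to 76; max(0, 75 - 76) = 0.
Rancher 3: others sum to 56; max(0, 75 - 56) = 19.
Rancher 4: others sum to 65; max(0, 75 - 65) = 10.
Rancher 5: others sum to 77; max(0, 75 - 77) = 0.
Total collected = 17 + 0 + 19 + 10 + 0 = 46.

46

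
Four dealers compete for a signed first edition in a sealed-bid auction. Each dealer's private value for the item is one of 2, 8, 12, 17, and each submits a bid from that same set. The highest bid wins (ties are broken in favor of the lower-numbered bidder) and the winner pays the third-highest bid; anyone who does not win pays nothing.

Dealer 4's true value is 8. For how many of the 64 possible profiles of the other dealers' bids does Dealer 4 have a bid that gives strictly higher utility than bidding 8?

Others bid (2, 2, 8): truth gives 0; bid 12 gives 6 > 0. Violating.
Others bid (2, 2, 12): truth gives 0; bid 17 gives 6 > 0. Violating.
Others bid (2, 8, 2): truth gives 0; bid 12 gives 6 > 0. Violating.
Others bid (2, 12, 2): truth gives 0; bid 17 gives 6 > 0. Violating.
Others bid (2, 2, 2): truth gives 6; no alternative beats it.
Others bid (2, 2, 17): truth gives 0; no alternative beats it.
(Checking all 64 profiles: 6 have a profitable deviation, 58 do not.)

6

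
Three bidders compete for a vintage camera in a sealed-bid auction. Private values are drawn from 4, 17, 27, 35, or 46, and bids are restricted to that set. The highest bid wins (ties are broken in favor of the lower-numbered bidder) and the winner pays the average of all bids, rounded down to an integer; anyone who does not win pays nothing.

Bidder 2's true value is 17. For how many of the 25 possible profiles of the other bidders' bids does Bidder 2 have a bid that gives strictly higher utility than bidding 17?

Others bid (17, 4): truth gives 0; bid 27 gives 1 > 0. Violating.
Others bid (4, 4): truth gives 9; no alternative beats it.
Others bid (4, 17): truth gives 5; no alternative beats it.
(Checking all 25 profiles: 1 has a profitable deviation, 24 do not.)

1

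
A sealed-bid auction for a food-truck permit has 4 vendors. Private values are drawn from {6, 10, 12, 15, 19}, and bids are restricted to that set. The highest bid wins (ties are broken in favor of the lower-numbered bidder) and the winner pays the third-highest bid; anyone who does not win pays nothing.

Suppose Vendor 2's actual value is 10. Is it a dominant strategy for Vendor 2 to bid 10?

No

Consider the case where Vendor 1 bids 6, Vendor 3 bids 6 and Vendor 4 bids 12.
Truthful bid 10: loses, pays 0, utility 0.
Bid 12 instead: wins, pays 6, utility 10 - 6 = 4.
Since 4 > 0, bidding 12 is strictly better here, so truthful bidding is not dominant.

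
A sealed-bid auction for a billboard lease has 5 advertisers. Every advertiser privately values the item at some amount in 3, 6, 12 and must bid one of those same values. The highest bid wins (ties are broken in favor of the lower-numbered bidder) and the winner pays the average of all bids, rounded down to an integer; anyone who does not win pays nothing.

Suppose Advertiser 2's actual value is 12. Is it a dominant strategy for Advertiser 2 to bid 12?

No

Consider the case where Advertiser 1 bids 3, Advertiser 3 bids 3, Advertiser 4 bids 3 and Advertiser 5 bids 3.
Truthful bid 12: wins, pays 4, utility 12 - 4 = 8.
Bid 6 instead: wins, pays 3, utility 12 - 3 = 9.
Since 9 > 8, bidding 6 is strictly better here, so truthful bidding is not dominant.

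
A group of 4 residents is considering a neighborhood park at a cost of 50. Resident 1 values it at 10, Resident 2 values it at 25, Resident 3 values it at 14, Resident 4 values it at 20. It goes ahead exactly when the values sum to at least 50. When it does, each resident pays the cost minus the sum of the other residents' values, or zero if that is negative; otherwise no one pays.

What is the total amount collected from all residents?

Total value 69 ≥ cost 50, so it is built.
Resident 1: others sum to 59; max(0, 50 - 59) = 0.
Resident 2: others sum to 44; max(0, 50 - 44) = 6.
Resident 3: others sum to 55; max(0, 50 - 55) = 0.
Resident 4: others sum to 49; max(0, 50 - 49) = 1.
Total collected = 0 + 6 + 0 + 1 = 7.

7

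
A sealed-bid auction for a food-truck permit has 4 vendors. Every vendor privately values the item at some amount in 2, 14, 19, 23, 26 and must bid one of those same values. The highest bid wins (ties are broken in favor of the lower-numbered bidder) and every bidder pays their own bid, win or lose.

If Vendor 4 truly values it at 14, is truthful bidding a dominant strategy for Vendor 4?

Consider the case where Vendor 1 bids 2, Vendor 2 bids 2 and Vendor 3 bids 14.
Truthful bid 14: loses but pays 14, utility -14.
Bid 2 instead: loses but pays 2, utility -2.
Since -2 > -14, bidding 2 is strictly better here, so truthful bidding is not dominant.

No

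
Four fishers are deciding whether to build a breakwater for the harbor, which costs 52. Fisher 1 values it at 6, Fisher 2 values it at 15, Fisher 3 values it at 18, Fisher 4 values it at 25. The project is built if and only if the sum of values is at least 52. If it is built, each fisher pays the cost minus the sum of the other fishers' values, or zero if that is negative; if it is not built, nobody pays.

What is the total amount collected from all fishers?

22

Total value 64 ≥ cost 52, so it is built.
Fisher 1: others sum to 58; max(0, 52 - 58) = 0.
Fisher 2: others sum to 49; max(0, 52 - 49) = 3.
Fisher 3: others sum to 46; max(0, 52 - 46) = 6.
Fisher 4: others sum to 39; max(0, 52 - 39) = 13.
Total collected = 0 + 3 + 6 + 13 = 22.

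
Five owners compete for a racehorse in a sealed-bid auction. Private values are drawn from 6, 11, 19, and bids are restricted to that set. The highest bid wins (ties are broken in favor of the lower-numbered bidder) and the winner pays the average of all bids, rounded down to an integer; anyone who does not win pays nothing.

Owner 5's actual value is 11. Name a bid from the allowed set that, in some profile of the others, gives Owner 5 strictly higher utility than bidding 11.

Suppose Owner 1 bids 6, Owner 2 bids 6, Owner 3 bids 6 and Owner 4 bids 11.
Bid 11: loses, pays 0, utility 0.
Bid 19: wins, pays 9, utility 11 - 9 = 2.
So bidding 19 beats truth here (2 > 0).

19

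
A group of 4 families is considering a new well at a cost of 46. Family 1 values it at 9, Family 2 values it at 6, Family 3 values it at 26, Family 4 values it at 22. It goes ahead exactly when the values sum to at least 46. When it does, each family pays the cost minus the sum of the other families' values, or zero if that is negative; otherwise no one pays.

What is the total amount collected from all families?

14

Total value 63 ≥ cost 46, so it is built.
Family 1: others sum to 54; max(0, 46 - 54) = 0.
Family 2: others sum to 57; max(0, 46 - 57) = 0.
Family 3: others sum to 37; max(0, 46 - 37) = 9.
Family 4: others sum to 41; max(0, 46 - 41) = 5.
Total collected = 0 + 0 + 9 + 5 = 14.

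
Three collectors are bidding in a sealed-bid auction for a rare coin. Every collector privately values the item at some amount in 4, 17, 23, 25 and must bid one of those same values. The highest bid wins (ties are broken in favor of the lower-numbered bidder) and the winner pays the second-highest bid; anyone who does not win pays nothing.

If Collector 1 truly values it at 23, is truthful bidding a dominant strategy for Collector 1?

Yes

Check each profile of the others' bids and compare truth against every alternative bid.
Others bid (4, 4): truth gives 19, best alternative gives 19.
Others bid (4, 17): truth gives 6, best alternative gives 6.
Others bid (17, 4): truth gives 6, best alternative gives 6.
Others bid (17, 17): truth gives 6, best alternative gives 6.
Others bid (4, 23): truth gives 0, best alternative gives 0.
Others bid (4, 25): truth gives 0, best alternative gives 0.
(Remaining 10 profiles checked similarly; truth is weakly best in each.)
In every case the truthful bid is at least as good as any alternative, so it is a dominant strategy.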